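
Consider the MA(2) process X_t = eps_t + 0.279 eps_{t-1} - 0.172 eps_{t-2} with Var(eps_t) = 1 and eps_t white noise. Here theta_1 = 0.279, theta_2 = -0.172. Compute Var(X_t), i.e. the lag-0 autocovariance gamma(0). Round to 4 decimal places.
\gamma(0) = 1.1074

For an MA(q) process X_t = eps_t + sum_i theta_i eps_{t-i} with
Var(eps_t) = sigma^2, the variance is
  gamma(0) = sigma^2 * (1 + sum_i theta_i^2).
  sum_i theta_i^2 = (0.279)^2 + (-0.172)^2 = 0.077841 + 0.029584 = 0.107425.
  gamma(0) = 1 * (1 + 0.107425) = 1 * 1.107425 = 1.107425, which rounds to 1.1074.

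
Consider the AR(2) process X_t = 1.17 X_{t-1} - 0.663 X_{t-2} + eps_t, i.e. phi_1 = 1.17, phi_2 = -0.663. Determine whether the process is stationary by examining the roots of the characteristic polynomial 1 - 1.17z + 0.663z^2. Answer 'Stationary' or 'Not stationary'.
\text{Stationary}

The AR(p) characteristic polynomial is P(z) = 1 - 1.17z + 0.663z^2.
Stationarity requires all roots to lie outside the unit circle, i.e. |z| > 1 for every root.
Set 1 + (-1.17) z + (0.663) z^2 = 0, i.e. a z^2 + b z + c = 0 with a = 0.663, b = -1.17, c = 1.
Discriminant D = b^2 - 4ac = (-1.17)^2 - 4*(0.663)*1 = 1.3689 - (2.652) = -1.2831.
D < 0, so the roots are the complex-conjugate pair z = (-b +/- i sqrt(-D)) / (2a) = 0.8824 +/- 0.8543i.
For a conjugate pair |z|^2 = z * conj(z) = (product of roots) = c/a = 1/(0.663) = 1.508296, so |z| = sqrt(1.508296) = 1.2281 for both roots.
Moduli of all roots: 1.2281, 1.2281.
All moduli strictly greater than 1? Yes.
Verdict: Stationary.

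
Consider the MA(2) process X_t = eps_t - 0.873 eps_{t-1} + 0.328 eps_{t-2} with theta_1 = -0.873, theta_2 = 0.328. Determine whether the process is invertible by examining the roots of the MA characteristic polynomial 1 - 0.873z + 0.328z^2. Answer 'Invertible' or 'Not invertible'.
\text{Invertible}

The MA(q) characteristic polynomial is P(z) = 1 - 0.873z + 0.328z^2.
Invertibility requires all roots to lie outside the unit circle, i.e. |z| > 1 for every root.
Set 1 + (-0.873) z + (0.328) z^2 = 0, i.e. a z^2 + b z + c = 0 with a = 0.328, b = -0.873, c = 1.
Discriminant D = b^2 - 4ac = (-0.873)^2 - 4*(0.328)*1 = 0.762129 - (1.312) = -0.549871.
D < 0, so the roots are the complex-conjugate pair z = (-b +/- i sqrt(-D)) / (2a) = 1.3308 +/- 1.1304i.
For a conjugate pair |z|^2 = z * conj(z) = (product of roots) = c/a = 1/(0.328) = 3.04878, so |z| = sqrt(3.04878) = 1.7461 for both roots.
Moduli of all roots: 1.7461, 1.7461.
All moduli strictly greater than 1? Yes.
Verdict: Invertible.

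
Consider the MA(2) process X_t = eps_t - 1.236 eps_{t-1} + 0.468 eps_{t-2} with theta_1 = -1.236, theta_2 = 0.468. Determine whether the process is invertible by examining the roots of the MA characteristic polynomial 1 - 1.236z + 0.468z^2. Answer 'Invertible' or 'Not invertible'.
\text{Invertible}

The MA(q) characteristic polynomial is P(z) = 1 - 1.236z + 0.468z^2.
Invertibility requires all roots to lie outside the unit circle, i.e. |z| > 1 for every root.
Set 1 + (-1.236) z + (0.468) z^2 = 0, i.e. a z^2 + b z + c = 0 with a = 0.468, b = -1.236, c = 1.
Discriminant D = b^2 - 4ac = (-1.236)^2 - 4*(0.468)*1 = 1.527696 - (1.872) = -0.344304.
D < 0, so the roots are the complex-conjugate pair z = (-b +/- i sqrt(-D)) / (2a) = 1.3205 +/- 0.6269i.
For a conjugate pair |z|^2 = z * conj(z) = (product of roots) = c/a = 1/(0.468) = 2.136752, so |z| = sqrt(2.136752) = 1.4618 for both roots.
Moduli of all roots: 1.4618, 1.4618.
All moduli strictly greater than 1? Yes.
Verdict: Invertible.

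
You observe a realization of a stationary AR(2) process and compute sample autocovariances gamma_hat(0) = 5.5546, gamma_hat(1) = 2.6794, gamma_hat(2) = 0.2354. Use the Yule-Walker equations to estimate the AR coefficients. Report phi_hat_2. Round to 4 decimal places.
\hat\phi_{2} = -0.2480

The Yule-Walker equations for an AR(p) process read, in matrix form,
  Gamma_p phi = r_p,   with   (Gamma_p)_{ij} = gamma(|i - j|),
                       (r_p)_i = gamma(i),   i,j = 1..p.
Substitute the sample gammas (Toeplitz matrix and right-hand side of size 2):
  Gamma_p = [[5.5546, 2.6794], [2.6794, 5.5546]]
  r_p     = [2.6794, 0.2354]
Written out:
  5.5546 phi_1 + 2.6794 phi_2 = 2.6794
  2.6794 phi_1 + 5.5546 phi_2 = 0.2354
Solve by Cramer's rule:
  det = gamma(0)^2 - gamma(1)^2 = (5.5546)^2 - (2.6794)^2 = 30.85358116 - 7.17918436 = 23.6743968
  phi_hat_1 = [gamma(1) gamma(0) - gamma(1) gamma(2)] / det = [(2.6794)(5.5546) - (2.6794)(0.2354)] / 23.6743968 = 14.25226448 / 23.6743968 = 0.602
  phi_hat_2 = [gamma(0) gamma(2) - gamma(1)^2] / det = [(5.5546)(0.2354) - (2.6794)^2] / 23.6743968 = -5.87163152 / 23.6743968 = -0.248
So phi_hat = [0.6020, -0.2480].
Therefore phi_hat_2 = -0.2480.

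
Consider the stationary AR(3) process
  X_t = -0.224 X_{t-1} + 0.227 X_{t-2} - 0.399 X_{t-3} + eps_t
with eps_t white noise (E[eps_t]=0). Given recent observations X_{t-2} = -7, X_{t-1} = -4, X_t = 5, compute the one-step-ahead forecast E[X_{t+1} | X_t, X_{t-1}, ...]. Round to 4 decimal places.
E[X_{t+1} \mid \mathcal F_t] = 0.7650

For an AR(p) model X_t = c + sum_i phi_i X_{t-i} + eps_t, the
one-step-ahead conditional mean is
  E[X_{t+1} | X_t, ...] = c + sum_i phi_i X_{t+1-i}.
Substitute known values:
  E[X_{t+1} | ...] = (-0.224) * (5) + (0.227) * (-4) + (-0.399) * (-7)
                   = 0.7650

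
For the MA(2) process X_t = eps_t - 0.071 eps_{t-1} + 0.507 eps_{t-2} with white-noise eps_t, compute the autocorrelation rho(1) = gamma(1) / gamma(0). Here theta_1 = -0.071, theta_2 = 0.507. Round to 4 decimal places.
\rho(1) = -0.0848

For an MA(q) process with theta_0 = 1, the autocovariance is
  gamma(k) = sigma^2 * sum_{i=0..q-k} theta_i * theta_{i+k},
and rho(k) = gamma(k) / gamma(0). Sigma^2 cancels.
  numerator   = (1)*(-0.071) + (-0.071)*(0.507) = -0.106997.
  denominator = (1)^2 + (-0.071)^2 + (0.507)^2 = 1.26209.
  rho(1) = -0.106997 / 1.26209 = -0.0848.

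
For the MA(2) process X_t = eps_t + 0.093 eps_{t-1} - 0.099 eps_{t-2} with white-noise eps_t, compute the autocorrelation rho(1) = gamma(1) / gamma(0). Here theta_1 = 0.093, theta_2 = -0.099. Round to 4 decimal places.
\rho(1) = 0.0823

For an MA(q) process with theta_0 = 1, the autocovariance is
  gamma(k) = sigma^2 * sum_{i=0..q-k} theta_i * theta_{i+k},
and rho(k) = gamma(k) / gamma(0). Sigma^2 cancels.
  numerator   = (1)*(0.093) + (0.093)*(-0.099) = 0.083793.
  denominator = (1)^2 + (0.093)^2 + (-0.099)^2 = 1.01845.
  rho(1) = 0.083793 / 1.01845 = 0.0823.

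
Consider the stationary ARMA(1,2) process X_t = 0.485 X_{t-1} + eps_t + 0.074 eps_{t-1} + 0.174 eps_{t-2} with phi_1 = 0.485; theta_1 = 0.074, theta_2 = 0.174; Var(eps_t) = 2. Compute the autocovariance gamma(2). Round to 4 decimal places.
\gamma(2) = 1.2535

Multiply the model equation by X_{t-k} and take expectations. With theta_0 = psi_0 = 1 and psi_j the MA(infinity) weights, this gives
  gamma(k) - sum_i phi_i gamma(k-i) = c_k,
  c_k = sigma^2 * sum_{j=k..q} theta_j psi_{j-k}   (c_k = 0 for k > q),
using gamma(-m) = gamma(m).
psi-weights needed (psi_j = theta_j + sum_i phi_i psi_{j-i}):
  psi_1 = theta_1 + phi_1 = 0.074 + (0.485) = 0.559
  psi_2 = theta_2 + phi_1 psi_1 = 0.174 + (0.485)(0.559) = 0.445115
Right-hand sides:
  c_0 = sigma^2 (1 + theta_1 psi_1 + theta_2 psi_2) = 2 * (1 + (0.074)(0.559) + (0.174)(0.445115)) = 2 * 1.118816 = 2.237632
  c_1 = sigma^2 (theta_1 + theta_2 psi_1) = 2 * (0.074 + (0.174)(0.559)) = 0.342532
  c_2 = sigma^2 theta_2 = 2 * (0.174) = 0.348
Equations for k = 0 and k = 1 (AR order 1):
  gamma(0) = phi_1 gamma(1) + c_0
  gamma(1) = phi_1 gamma(0) + c_1
Substituting the second into the first: gamma(0) (1 - phi_1^2) = c_0 + phi_1 c_1, so
  gamma(0) = (c_0 + phi_1 c_1) / (1 - phi_1^2) = (2.237632 + (0.485)(0.342532)) / (1 - (0.485)^2) = 2.40376 / 0.764775 = 3.143094.
  gamma(1) = phi_1 gamma(0) + c_1 = (0.485)(3.143094) + (0.342532) = 1.866933.
For k = 2: gamma(2) = phi_1 gamma(1) + c_2
  = (0.485)(1.866933) + (0.348) = 1.253462.
Therefore gamma(2) = 1.2535 (to 4 decimal places).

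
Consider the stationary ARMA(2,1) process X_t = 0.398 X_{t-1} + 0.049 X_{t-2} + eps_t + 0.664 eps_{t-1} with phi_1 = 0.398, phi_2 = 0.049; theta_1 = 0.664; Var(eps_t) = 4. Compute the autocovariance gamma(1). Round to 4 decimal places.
\gamma(1) = 6.8548

Multiply the model equation by X_{t-k} and take expectations. With theta_0 = psi_0 = 1 and psi_j the MA(infinity) weights, this gives
  gamma(k) - sum_i phi_i gamma(k-i) = c_k,
  c_k = sigma^2 * sum_{j=k..q} theta_j psi_{j-k}   (c_k = 0 for k > q),
using gamma(-m) = gamma(m).
psi-weights needed (psi_j = theta_j + sum_i phi_i psi_{j-i}):
  psi_1 = theta_1 + phi_1 = 0.664 + (0.398) = 1.062
Right-hand sides:
  c_0 = sigma^2 (1 + theta_1 psi_1) = 4 * (1 + (0.664)(1.062)) = 4 * 1.705168 = 6.820672
  c_1 = sigma^2 theta_1 = 4 * (0.664) = 2.656
  c_2 = 0
Equations for k = 0, 1, 2 (AR order 2, c_2 = 0):
  (E0) gamma(0) = phi_1 gamma(1) + phi_2 gamma(2) + c_0
  (E1) gamma(1) = phi_1 gamma(0) + phi_2 gamma(1) + c_1
  (E2) gamma(2) = phi_1 gamma(1) + phi_2 gamma(0)
From (E1): gamma(1) = A gamma(0) + B with
  A = phi_1 / (1 - phi_2) = 0.398 / 0.951 = 0.418507,   B = c_1 / (1 - phi_2) = 2.656 / 0.951 = 2.79285.
Insert (E2) into (E0): gamma(0) (1 - phi_2^2) = phi_1 (1 + phi_2) gamma(1) + c_0.
  phi_1 (1 + phi_2) = (0.398)(1.049) = 0.417502,   1 - phi_2^2 = 0.997599.
Replace gamma(1) by A gamma(0) + B and collect gamma(0):
  gamma(0) [0.997599 - (0.417502)(0.418507)] = (0.417502)(2.79285) + 6.820672
  gamma(0) * 0.822872 = 7.986692
  gamma(0) = 7.986692 / 0.822872 = 9.70588.
  gamma(1) = A gamma(0) + B = (0.418507)(9.70588) + (2.79285) = 6.854827.
Therefore gamma(1) = 6.8548 (to 4 decimal places).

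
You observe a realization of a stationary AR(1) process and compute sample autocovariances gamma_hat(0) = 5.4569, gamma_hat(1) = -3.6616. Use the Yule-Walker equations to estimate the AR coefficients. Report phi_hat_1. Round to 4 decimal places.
\hat\phi_{1} = -0.6710

The Yule-Walker equations for an AR(p) process read, in matrix form,
  Gamma_p phi = r_p,   with   (Gamma_p)_{ij} = gamma(|i - j|),
                       (r_p)_i = gamma(i),   i,j = 1..p.
Substitute the sample gammas (Toeplitz matrix and right-hand side of size 1):
  Gamma_p = [[5.4569]]
  r_p     = [-3.6616]
With p = 1 this is the single equation gamma(0) phi_1 = gamma(1):
  phi_hat_1 = gamma(1) / gamma(0) = -3.6616 / 5.4569 = -0.6710.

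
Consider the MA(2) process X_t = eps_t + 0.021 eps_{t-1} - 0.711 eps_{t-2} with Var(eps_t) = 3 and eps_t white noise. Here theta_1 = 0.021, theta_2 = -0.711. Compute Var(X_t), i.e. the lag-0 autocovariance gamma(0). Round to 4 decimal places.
\gamma(0) = 4.5179

For an MA(q) process X_t = eps_t + sum_i theta_i eps_{t-i} with
Var(eps_t) = sigma^2, the variance is
  gamma(0) = sigma^2 * (1 + sum_i theta_i^2).
  sum_i theta_i^2 = (0.021)^2 + (-0.711)^2 = 0.000441 + 0.505521 = 0.505962.
  gamma(0) = 3 * (1 + 0.505962) = 3 * 1.505962 = 4.517886, which rounds to 4.5179.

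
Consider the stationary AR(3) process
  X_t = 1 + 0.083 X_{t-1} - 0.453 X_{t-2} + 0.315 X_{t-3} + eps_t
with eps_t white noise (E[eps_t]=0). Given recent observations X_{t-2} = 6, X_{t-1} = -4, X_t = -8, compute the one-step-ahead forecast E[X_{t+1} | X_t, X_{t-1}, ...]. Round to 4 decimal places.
E[X_{t+1} \mid \mathcal F_t] = 4.0380

For an AR(p) model X_t = c + sum_i phi_i X_{t-i} + eps_t, the
one-step-ahead conditional mean is
  E[X_{t+1} | X_t, ...] = c + sum_i phi_i X_{t+1-i}.
Substitute known values:
  E[X_{t+1} | ...] = 1 + (0.083) * (-8) + (-0.453) * (-4) + (0.315) * (6)
                   = 4.0380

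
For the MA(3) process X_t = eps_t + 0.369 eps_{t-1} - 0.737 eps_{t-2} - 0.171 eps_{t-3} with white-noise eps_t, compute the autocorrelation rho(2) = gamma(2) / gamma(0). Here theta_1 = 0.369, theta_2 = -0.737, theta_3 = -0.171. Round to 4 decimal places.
\rho(2) = -0.4683

For an MA(q) process with theta_0 = 1, the autocovariance is
  gamma(k) = sigma^2 * sum_{i=0..q-k} theta_i * theta_{i+k},
and rho(k) = gamma(k) / gamma(0). Sigma^2 cancels.
  numerator   = (1)*(-0.737) + (0.369)*(-0.171) = -0.800099.
  denominator = (1)^2 + (0.369)^2 + (-0.737)^2 + (-0.171)^2 = 1.708571.
  rho(2) = -0.800099 / 1.708571 = -0.4683.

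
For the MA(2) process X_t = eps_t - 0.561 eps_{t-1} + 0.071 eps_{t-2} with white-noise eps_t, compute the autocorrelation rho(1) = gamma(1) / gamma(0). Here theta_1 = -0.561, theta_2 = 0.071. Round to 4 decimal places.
\rho(1) = -0.4553

For an MA(q) process with theta_0 = 1, the autocovariance is
  gamma(k) = sigma^2 * sum_{i=0..q-k} theta_i * theta_{i+k},
and rho(k) = gamma(k) / gamma(0). Sigma^2 cancels.
  numerator   = (1)*(-0.561) + (-0.561)*(0.071) = -0.600831.
  denominator = (1)^2 + (-0.561)^2 + (0.071)^2 = 1.319762.
  rho(1) = -0.600831 / 1.319762 = -0.4553.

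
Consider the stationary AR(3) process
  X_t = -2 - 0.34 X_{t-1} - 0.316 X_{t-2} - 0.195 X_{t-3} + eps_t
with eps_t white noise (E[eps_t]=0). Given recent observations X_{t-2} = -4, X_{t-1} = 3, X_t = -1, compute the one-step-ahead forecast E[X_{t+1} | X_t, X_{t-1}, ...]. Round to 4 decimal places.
E[X_{t+1} \mid \mathcal F_t] = -1.8280

For an AR(p) model X_t = c + sum_i phi_i X_{t-i} + eps_t, the
one-step-ahead conditional mean is
  E[X_{t+1} | X_t, ...] = c + sum_i phi_i X_{t+1-i}.
Substitute known values:
  E[X_{t+1} | ...] = -2 + (-0.34) * (-1) + (-0.316) * (3) + (-0.195) * (-4)
                   = -1.8280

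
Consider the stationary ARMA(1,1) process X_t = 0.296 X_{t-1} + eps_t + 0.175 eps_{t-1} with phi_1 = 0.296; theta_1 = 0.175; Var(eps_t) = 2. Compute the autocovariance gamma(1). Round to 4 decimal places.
\gamma(1) = 1.0859

Multiply the model equation by X_{t-k} and take expectations. With theta_0 = psi_0 = 1 and psi_j the MA(infinity) weights, this gives
  gamma(k) - sum_i phi_i gamma(k-i) = c_k,
  c_k = sigma^2 * sum_{j=k..q} theta_j psi_{j-k}   (c_k = 0 for k > q),
using gamma(-m) = gamma(m).
psi-weights needed (psi_j = theta_j + sum_i phi_i psi_{j-i}):
  psi_1 = theta_1 + phi_1 = 0.175 + (0.296) = 0.471
Right-hand sides:
  c_0 = sigma^2 (1 + theta_1 psi_1) = 2 * (1 + (0.175)(0.471)) = 2 * 1.082425 = 2.16485
  c_1 = sigma^2 theta_1 = 2 * (0.175) = 0.35
  c_2 = 0
Equations for k = 0 and k = 1 (AR order 1):
  gamma(0) = phi_1 gamma(1) + c_0
  gamma(1) = phi_1 gamma(0) + c_1
Substituting the second into the first: gamma(0) (1 - phi_1^2) = c_0 + phi_1 c_1, so
  gamma(0) = (c_0 + phi_1 c_1) / (1 - phi_1^2) = (2.16485 + (0.296)(0.35)) / (1 - (0.296)^2) = 2.26845 / 0.912384 = 2.486289.
  gamma(1) = phi_1 gamma(0) + c_1 = (0.296)(2.486289) + (0.35) = 1.085941.
Therefore gamma(1) = 1.0859 (to 4 decimal places).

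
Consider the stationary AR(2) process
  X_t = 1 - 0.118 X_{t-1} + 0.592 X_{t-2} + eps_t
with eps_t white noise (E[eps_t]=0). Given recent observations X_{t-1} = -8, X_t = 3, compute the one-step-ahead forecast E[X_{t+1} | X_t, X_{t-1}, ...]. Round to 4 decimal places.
E[X_{t+1} \mid \mathcal F_t] = -4.0900

For an AR(p) model X_t = c + sum_i phi_i X_{t-i} + eps_t, the
one-step-ahead conditional mean is
  E[X_{t+1} | X_t, ...] = c + sum_i phi_i X_{t+1-i}.
Substitute known values:
  E[X_{t+1} | ...] = 1 + (-0.118) * (3) + (0.592) * (-8)
                   = -4.0900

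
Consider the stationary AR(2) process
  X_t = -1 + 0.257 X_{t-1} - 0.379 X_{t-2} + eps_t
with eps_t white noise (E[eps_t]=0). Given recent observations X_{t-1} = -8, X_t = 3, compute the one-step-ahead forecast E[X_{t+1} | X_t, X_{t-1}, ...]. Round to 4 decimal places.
E[X_{t+1} \mid \mathcal F_t] = 2.8030

For an AR(p) model X_t = c + sum_i phi_i X_{t-i} + eps_t, the
one-step-ahead conditional mean is
  E[X_{t+1} | X_t, ...] = c + sum_i phi_i X_{t+1-i}.
Substitute known values:
  E[X_{t+1} | ...] = -1 + (0.257) * (3) + (-0.379) * (-8)
                   = 2.8030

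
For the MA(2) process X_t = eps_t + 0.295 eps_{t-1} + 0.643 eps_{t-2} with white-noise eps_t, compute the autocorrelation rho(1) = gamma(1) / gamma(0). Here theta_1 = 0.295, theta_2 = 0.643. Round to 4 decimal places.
\rho(1) = 0.3230

For an MA(q) process with theta_0 = 1, the autocovariance is
  gamma(k) = sigma^2 * sum_{i=0..q-k} theta_i * theta_{i+k},
and rho(k) = gamma(k) / gamma(0). Sigma^2 cancels.
  numerator   = (1)*(0.295) + (0.295)*(0.643) = 0.484685.
  denominator = (1)^2 + (0.295)^2 + (0.643)^2 = 1.500474.
  rho(1) = 0.484685 / 1.500474 = 0.3230.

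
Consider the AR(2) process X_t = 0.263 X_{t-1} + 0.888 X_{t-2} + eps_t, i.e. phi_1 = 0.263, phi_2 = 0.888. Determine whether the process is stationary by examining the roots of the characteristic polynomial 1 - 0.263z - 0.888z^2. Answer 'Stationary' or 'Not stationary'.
\text{Not stationary}

The AR(p) characteristic polynomial is P(z) = 1 - 0.263z - 0.888z^2.
Stationarity requires all roots to lie outside the unit circle, i.e. |z| > 1 for every root.
Set 1 + (-0.263) z + (-0.888) z^2 = 0, i.e. a z^2 + b z + c = 0 with a = -0.888, b = -0.263, c = 1.
Discriminant D = b^2 - 4ac = (-0.263)^2 - 4*(-0.888)*1 = 0.069169 - (-3.552) = 3.621169.
D >= 0, so the roots are real: z = (-b +/- sqrt(D)) / (2a) = (0.263 +/- 1.902937) / (-1.776).
  z_1 = (0.263 + 1.902937) / (-1.776) = -1.2196,   |z_1| = 1.2196.
  z_2 = (0.263 - 1.902937) / (-1.776) = 0.9234,   |z_2| = 0.9234.
Moduli of all roots: 1.2196, 0.9234.
All moduli strictly greater than 1? No.
Verdict: Not stationary.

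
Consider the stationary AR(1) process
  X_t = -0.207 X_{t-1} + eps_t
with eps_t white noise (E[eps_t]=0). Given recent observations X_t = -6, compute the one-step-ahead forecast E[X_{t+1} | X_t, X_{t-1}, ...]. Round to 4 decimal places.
E[X_{t+1} \mid \mathcal F_t] = 1.2420

For an AR(p) model X_t = c + sum_i phi_i X_{t-i} + eps_t, the
one-step-ahead conditional mean is
  E[X_{t+1} | X_t, ...] = c + sum_i phi_i X_{t+1-i}.
Substitute known values:
  E[X_{t+1} | ...] = (-0.207) * (-6)
                   = 1.2420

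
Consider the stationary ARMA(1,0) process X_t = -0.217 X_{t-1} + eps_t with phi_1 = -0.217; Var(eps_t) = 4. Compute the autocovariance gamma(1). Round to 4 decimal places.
\gamma(1) = -0.9109

Multiply the model equation by X_{t-k} and take expectations. With theta_0 = psi_0 = 1 and psi_j the MA(infinity) weights, this gives
  gamma(k) - sum_i phi_i gamma(k-i) = c_k,
  c_k = sigma^2 * sum_{j=k..q} theta_j psi_{j-k}   (c_k = 0 for k > q),
using gamma(-m) = gamma(m).
Pure AR (q = 0): c_0 = sigma^2 = 4, c_k = 0 for k >= 1.
Equations for k = 0 and k = 1 (AR order 1):
  gamma(0) = phi_1 gamma(1) + c_0
  gamma(1) = phi_1 gamma(0) + c_1
Substituting the second into the first: gamma(0) (1 - phi_1^2) = c_0 + phi_1 c_1, so
  gamma(0) = c_0 / (1 - phi_1^2) = 4 / (1 - (-0.217)^2) = 4 / 0.952911 = 4.197664.
  gamma(1) = phi_1 gamma(0) = (-0.217)(4.197664) = -0.910893.
Therefore gamma(1) = -0.9109 (to 4 decimal places).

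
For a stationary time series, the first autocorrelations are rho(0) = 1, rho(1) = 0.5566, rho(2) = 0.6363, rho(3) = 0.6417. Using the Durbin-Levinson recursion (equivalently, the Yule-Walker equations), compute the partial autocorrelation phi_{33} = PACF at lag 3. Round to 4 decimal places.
\phi_{33} = 0.3580

The PACF at lag k is phi_{kk}, the last component of the solution
to the Yule-Walker system G_k phi = r_k where
  (G_k)_{ij} = rho(|i - j|), (r_k)_i = rho(i), i,j = 1..k.
Equivalently, Durbin-Levinson gives phi_{kk} iteratively:
  phi_{11} = rho(1)
  phi_{kk} = [rho(k) - sum_{j=1..k-1} phi_{k-1,j} rho(k-j)]
            / [1 - sum_{j=1..k-1} phi_{k-1,j} rho(j)],
  phi_{k,j} = phi_{k-1,j} - phi_{kk} phi_{k-1,k-j},  j = 1..k-1.
Step k = 1:
  phi_11 = rho(1) = 0.5566.
Step k = 2:
  phi_22 = [rho(2) - phi_11 rho(1)] / [1 - phi_11 rho(1)] = [0.6363 - (0.5566)(0.5566)] / [1 - (0.5566)(0.5566)]
         = 0.32649644 / 0.69019644 = 0.473049.
  Update: phi_21 = phi_11 - phi_22 phi_11 = 0.5566 - (0.473049)(0.5566) = 0.293301.
Step k = 3:
  phi_33 = [rho(3) - phi_21 rho(2) - phi_22 rho(1)] / [1 - phi_21 rho(1) - phi_22 rho(2)]
    numerator   = 0.6417 - (0.293301)(0.6363) - (0.473049)(0.5566) = 0.19177363
    denominator = 1 - (0.293301)(0.5566) - (0.473049)(0.6363) = 0.53574777
  phi_33 = 0.19177363 / 0.53574777 = 0.358.
Therefore phi_{33} = 0.3580.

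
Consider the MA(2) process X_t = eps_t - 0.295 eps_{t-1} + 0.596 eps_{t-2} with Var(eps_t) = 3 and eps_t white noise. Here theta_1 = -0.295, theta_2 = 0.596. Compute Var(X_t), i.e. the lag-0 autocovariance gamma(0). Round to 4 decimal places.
\gamma(0) = 4.3267

For an MA(q) process X_t = eps_t + sum_i theta_i eps_{t-i} with
Var(eps_t) = sigma^2, the variance is
  gamma(0) = sigma^2 * (1 + sum_i theta_i^2).
  sum_i theta_i^2 = (-0.295)^2 + (0.596)^2 = 0.087025 + 0.355216 = 0.442241.
  gamma(0) = 3 * (1 + 0.442241) = 3 * 1.442241 = 4.326723, which rounds to 4.3267.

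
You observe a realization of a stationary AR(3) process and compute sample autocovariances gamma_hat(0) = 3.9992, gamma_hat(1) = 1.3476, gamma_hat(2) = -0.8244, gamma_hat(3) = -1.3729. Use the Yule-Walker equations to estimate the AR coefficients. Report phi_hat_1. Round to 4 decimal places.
\hat\phi_{1} = 0.3990

The Yule-Walker equations for an AR(p) process read, in matrix form,
  Gamma_p phi = r_p,   with   (Gamma_p)_{ij} = gamma(|i - j|),
                       (r_p)_i = gamma(i),   i,j = 1..p.
Substitute the sample gammas (Toeplitz matrix and right-hand side of size 3):
  Gamma_p = [[3.9992, 1.3476, -0.8244], [1.3476, 3.9992, 1.3476], [-0.8244, 1.3476, 3.9992]]
  r_p     = [1.3476, -0.8244, -1.3729]
Written out (R1..R3):
  (R1) 3.9992 phi_1 + 1.3476 phi_2 - 0.8244 phi_3 = 1.3476
  (R2) 1.3476 phi_1 + 3.9992 phi_2 + 1.3476 phi_3 = -0.8244
  (R3) -0.8244 phi_1 + 1.3476 phi_2 + 3.9992 phi_3 = -1.3729
Gaussian elimination:
  R2 <- R2 - (1.3476/3.9992) R1 = R2 - (0.336967) R1:  3.545103 phi_2 + 1.625396 phi_3 = -1.278497
  R3 <- R3 - (-0.8244/3.9992) R1 = R3 - (-0.206141) R1:  1.625396 phi_2 + 3.829257 phi_3 = -1.095104
  R3 <- R3 - (1.625396/3.545103) R2 = R3 - (0.45849) R2:  3.084029 phi_3 = -0.508925
Back-substitution:
  phi_hat_3 = -0.508925 / 3.084029 = -0.16502
  phi_hat_2 = (-1.278497 - (1.625396)(-0.16502)) / 3.545103 = -0.284978
  phi_hat_1 = (1.3476 - (1.3476)(-0.284978) - (-0.8244)(-0.16502)) / 3.9992 = 0.398978
So phi_hat = [0.3990, -0.2850, -0.1650].
Therefore phi_hat_1 = 0.3990.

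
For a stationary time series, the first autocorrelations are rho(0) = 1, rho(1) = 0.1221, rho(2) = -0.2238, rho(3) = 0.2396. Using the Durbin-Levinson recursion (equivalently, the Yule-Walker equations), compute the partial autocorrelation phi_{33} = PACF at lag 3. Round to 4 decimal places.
\phi_{33} = 0.3269

The PACF at lag k is phi_{kk}, the last component of the solution
to the Yule-Walker system G_k phi = r_k where
  (G_k)_{ij} = rho(|i - j|), (r_k)_i = rho(i), i,j = 1..k.
Equivalently, Durbin-Levinson gives phi_{kk} iteratively:
  phi_{11} = rho(1)
  phi_{kk} = [rho(k) - sum_{j=1..k-1} phi_{k-1,j} rho(k-j)]
            / [1 - sum_{j=1..k-1} phi_{k-1,j} rho(j)],
  phi_{k,j} = phi_{k-1,j} - phi_{kk} phi_{k-1,k-j},  j = 1..k-1.
Step k = 1:
  phi_11 = rho(1) = 0.1221.
Step k = 2:
  phi_22 = [rho(2) - phi_11 rho(1)] / [1 - phi_11 rho(1)] = [-0.2238 - (0.1221)(0.1221)] / [1 - (0.1221)(0.1221)]
         = -0.23870841 / 0.98509159 = -0.242321.
  Update: phi_21 = phi_11 - phi_22 phi_11 = 0.1221 - (-0.242321)(0.1221) = 0.151687.
Step k = 3:
  phi_33 = [rho(3) - phi_21 rho(2) - phi_22 rho(1)] / [1 - phi_21 rho(1) - phi_22 rho(2)]
    numerator   = 0.2396 - (0.151687)(-0.2238) - (-0.242321)(0.1221) = 0.30313504
    denominator = 1 - (0.151687)(0.1221) - (-0.242321)(-0.2238) = 0.92724752
  phi_33 = 0.30313504 / 0.92724752 = 0.3269.
Therefore phi_{33} = 0.3269.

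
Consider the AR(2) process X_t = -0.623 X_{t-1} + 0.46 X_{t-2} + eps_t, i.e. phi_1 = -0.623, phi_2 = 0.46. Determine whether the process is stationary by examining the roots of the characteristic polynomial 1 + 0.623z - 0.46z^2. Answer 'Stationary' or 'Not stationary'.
\text{Not stationary}

The AR(p) characteristic polynomial is P(z) = 1 + 0.623z - 0.46z^2.
Stationarity requires all roots to lie outside the unit circle, i.e. |z| > 1 for every root.
Set 1 + (0.623) z + (-0.46) z^2 = 0, i.e. a z^2 + b z + c = 0 with a = -0.46, b = 0.623, c = 1.
Discriminant D = b^2 - 4ac = (0.623)^2 - 4*(-0.46)*1 = 0.388129 - (-1.84) = 2.228129.
D >= 0, so the roots are real: z = (-b +/- sqrt(D)) / (2a) = (-0.623 +/- 1.492692) / (-0.92).
  z_1 = (-0.623 + 1.492692) / (-0.92) = -0.9453,   |z_1| = 0.9453.
  z_2 = (-0.623 - 1.492692) / (-0.92) = 2.2997,   |z_2| = 2.2997.
Moduli of all roots: 0.9453, 2.2997.
All moduli strictly greater than 1? No.
Verdict: Not stationary.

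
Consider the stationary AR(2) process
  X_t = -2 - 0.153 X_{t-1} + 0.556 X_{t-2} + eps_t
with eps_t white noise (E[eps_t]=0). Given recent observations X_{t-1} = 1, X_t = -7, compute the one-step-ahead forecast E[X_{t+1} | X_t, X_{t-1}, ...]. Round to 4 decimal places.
E[X_{t+1} \mid \mathcal F_t] = -0.3730

For an AR(p) model X_t = c + sum_i phi_i X_{t-i} + eps_t, the
one-step-ahead conditional mean is
  E[X_{t+1} | X_t, ...] = c + sum_i phi_i X_{t+1-i}.
Substitute known values:
  E[X_{t+1} | ...] = -2 + (-0.153) * (-7) + (0.556) * (1)
                   = -0.3730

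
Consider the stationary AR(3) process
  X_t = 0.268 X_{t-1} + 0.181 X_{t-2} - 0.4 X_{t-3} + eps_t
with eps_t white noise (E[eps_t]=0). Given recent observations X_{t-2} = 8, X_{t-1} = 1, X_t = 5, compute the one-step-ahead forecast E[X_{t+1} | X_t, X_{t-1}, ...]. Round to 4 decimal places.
E[X_{t+1} \mid \mathcal F_t] = -1.6790

For an AR(p) model X_t = c + sum_i phi_i X_{t-i} + eps_t, the
one-step-ahead conditional mean is
  E[X_{t+1} | X_t, ...] = c + sum_i phi_i X_{t+1-i}.
Substitute known values:
  E[X_{t+1} | ...] = (0.268) * (5) + (0.181) * (1) + (-0.4) * (8)
                   = -1.6790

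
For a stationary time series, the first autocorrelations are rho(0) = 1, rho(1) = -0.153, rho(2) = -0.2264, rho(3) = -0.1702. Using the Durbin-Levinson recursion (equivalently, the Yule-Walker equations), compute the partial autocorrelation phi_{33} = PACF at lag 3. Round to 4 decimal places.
\phi_{33} = -0.2770

The PACF at lag k is phi_{kk}, the last component of the solution
to the Yule-Walker system G_k phi = r_k where
  (G_k)_{ij} = rho(|i - j|), (r_k)_i = rho(i), i,j = 1..k.
Equivalently, Durbin-Levinson gives phi_{kk} iteratively:
  phi_{11} = rho(1)
  phi_{kk} = [rho(k) - sum_{j=1..k-1} phi_{k-1,j} rho(k-j)]
            / [1 - sum_{j=1..k-1} phi_{k-1,j} rho(j)],
  phi_{k,j} = phi_{k-1,j} - phi_{kk} phi_{k-1,k-j},  j = 1..k-1.
Step k = 1:
  phi_11 = rho(1) = -0.153.
Step k = 2:
  phi_22 = [rho(2) - phi_11 rho(1)] / [1 - phi_11 rho(1)] = [-0.2264 - (-0.153)(-0.153)] / [1 - (-0.153)(-0.153)]
         = -0.249809 / 0.976591 = -0.255797.
  Update: phi_21 = phi_11 - phi_22 phi_11 = -0.153 - (-0.255797)(-0.153) = -0.192137.
Step k = 3:
  phi_33 = [rho(3) - phi_21 rho(2) - phi_22 rho(1)] / [1 - phi_21 rho(1) - phi_22 rho(2)]
    numerator   = -0.1702 - (-0.192137)(-0.2264) - (-0.255797)(-0.153) = -0.25283674
    denominator = 1 - (-0.192137)(-0.153) - (-0.255797)(-0.2264) = 0.91269062
  phi_33 = -0.25283674 / 0.91269062 = -0.277.
Therefore phi_{33} = -0.2770.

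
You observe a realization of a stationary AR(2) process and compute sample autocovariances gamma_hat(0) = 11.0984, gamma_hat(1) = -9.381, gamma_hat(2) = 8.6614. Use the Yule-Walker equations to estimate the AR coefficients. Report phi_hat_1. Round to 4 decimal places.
\hat\phi_{1} = -0.6500

The Yule-Walker equations for an AR(p) process read, in matrix form,
  Gamma_p phi = r_p,   with   (Gamma_p)_{ij} = gamma(|i - j|),
                       (r_p)_i = gamma(i),   i,j = 1..p.
Substitute the sample gammas (Toeplitz matrix and right-hand side of size 2):
  Gamma_p = [[11.0984, -9.381], [-9.381, 11.0984]]
  r_p     = [-9.381, 8.6614]
Written out:
  11.0984 phi_1 - 9.381 phi_2 = -9.381
  -9.381 phi_1 + 11.0984 phi_2 = 8.6614
Solve by Cramer's rule:
  det = gamma(0)^2 - gamma(1)^2 = (11.0984)^2 - (-9.381)^2 = 123.17448256 - 88.003161 = 35.17132156
  phi_hat_1 = [gamma(1) gamma(0) - gamma(1) gamma(2)] / det = [(-9.381)(11.0984) - (-9.381)(8.6614)] / 35.17132156 = -22.861497 / 35.17132156 = -0.65
  phi_hat_2 = [gamma(0) gamma(2) - gamma(1)^2] / det = [(11.0984)(8.6614) - (-9.381)^2] / 35.17132156 = 8.12452076 / 35.17132156 = 0.231
So phi_hat = [-0.6500, 0.2310].
Therefore phi_hat_1 = -0.6500.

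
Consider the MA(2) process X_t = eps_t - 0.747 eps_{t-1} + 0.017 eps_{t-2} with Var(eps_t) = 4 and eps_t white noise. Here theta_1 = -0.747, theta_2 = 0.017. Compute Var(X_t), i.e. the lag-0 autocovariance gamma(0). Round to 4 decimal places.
\gamma(0) = 6.2332

For an MA(q) process X_t = eps_t + sum_i theta_i eps_{t-i} with
Var(eps_t) = sigma^2, the variance is
  gamma(0) = sigma^2 * (1 + sum_i theta_i^2).
  sum_i theta_i^2 = (-0.747)^2 + (0.017)^2 = 0.558009 + 0.000289 = 0.558298.
  gamma(0) = 4 * (1 + 0.558298) = 4 * 1.558298 = 6.233192, which rounds to 6.2332.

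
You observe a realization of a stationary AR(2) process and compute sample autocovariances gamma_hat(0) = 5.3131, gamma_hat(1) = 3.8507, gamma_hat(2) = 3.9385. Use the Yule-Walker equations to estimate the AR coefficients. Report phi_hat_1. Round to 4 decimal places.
\hat\phi_{1} = 0.3950

The Yule-Walker equations for an AR(p) process read, in matrix form,
  Gamma_p phi = r_p,   with   (Gamma_p)_{ij} = gamma(|i - j|),
                       (r_p)_i = gamma(i),   i,j = 1..p.
Substitute the sample gammas (Toeplitz matrix and right-hand side of size 2):
  Gamma_p = [[5.3131, 3.8507], [3.8507, 5.3131]]
  r_p     = [3.8507, 3.9385]
Written out:
  5.3131 phi_1 + 3.8507 phi_2 = 3.8507
  3.8507 phi_1 + 5.3131 phi_2 = 3.9385
Solve by Cramer's rule:
  det = gamma(0)^2 - gamma(1)^2 = (5.3131)^2 - (3.8507)^2 = 28.22903161 - 14.82789049 = 13.40114112
  phi_hat_1 = [gamma(1) gamma(0) - gamma(1) gamma(2)] / det = [(3.8507)(5.3131) - (3.8507)(3.9385)] / 13.40114112 = 5.29317222 / 13.40114112 = 0.395
  phi_hat_2 = [gamma(0) gamma(2) - gamma(1)^2] / det = [(5.3131)(3.9385) - (3.8507)^2] / 13.40114112 = 6.09775386 / 13.40114112 = 0.455
So phi_hat = [0.3950, 0.4550].
Therefore phi_hat_1 = 0.3950.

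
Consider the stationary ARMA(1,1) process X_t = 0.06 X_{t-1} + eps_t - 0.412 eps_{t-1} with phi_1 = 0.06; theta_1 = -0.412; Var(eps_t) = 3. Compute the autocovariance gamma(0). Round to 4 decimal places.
\gamma(0) = 3.3731

Multiply the model equation by X_{t-k} and take expectations. With theta_0 = psi_0 = 1 and psi_j the MA(infinity) weights, this gives
  gamma(k) - sum_i phi_i gamma(k-i) = c_k,
  c_k = sigma^2 * sum_{j=k..q} theta_j psi_{j-k}   (c_k = 0 for k > q),
using gamma(-m) = gamma(m).
psi-weights needed (psi_j = theta_j + sum_i phi_i psi_{j-i}):
  psi_1 = theta_1 + phi_1 = -0.412 + (0.06) = -0.352
Right-hand sides:
  c_0 = sigma^2 (1 + theta_1 psi_1) = 3 * (1 + (-0.412)(-0.352)) = 3 * 1.145024 = 3.435072
  c_1 = sigma^2 theta_1 = 3 * (-0.412) = -1.236
  c_2 = 0
Equations for k = 0 and k = 1 (AR order 1):
  gamma(0) = phi_1 gamma(1) + c_0
  gamma(1) = phi_1 gamma(0) + c_1
Substituting the second into the first: gamma(0) (1 - phi_1^2) = c_0 + phi_1 c_1, so
  gamma(0) = (c_0 + phi_1 c_1) / (1 - phi_1^2) = (3.435072 + (0.06)(-1.236)) / (1 - (0.06)^2) = 3.360912 / 0.9964 = 3.373055.
Therefore gamma(0) = 3.3731 (to 4 decimal places).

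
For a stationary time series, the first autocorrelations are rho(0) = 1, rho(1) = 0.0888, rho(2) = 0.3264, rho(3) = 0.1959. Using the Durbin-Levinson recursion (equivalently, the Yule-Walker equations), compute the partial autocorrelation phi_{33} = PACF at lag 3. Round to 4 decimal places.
\phi_{33} = 0.1660

The PACF at lag k is phi_{kk}, the last component of the solution
to the Yule-Walker system G_k phi = r_k where
  (G_k)_{ij} = rho(|i - j|), (r_k)_i = rho(i), i,j = 1..k.
Equivalently, Durbin-Levinson gives phi_{kk} iteratively:
  phi_{11} = rho(1)
  phi_{kk} = [rho(k) - sum_{j=1..k-1} phi_{k-1,j} rho(k-j)]
            / [1 - sum_{j=1..k-1} phi_{k-1,j} rho(j)],
  phi_{k,j} = phi_{k-1,j} - phi_{kk} phi_{k-1,k-j},  j = 1..k-1.
Step k = 1:
  phi_11 = rho(1) = 0.0888.
Step k = 2:
  phi_22 = [rho(2) - phi_11 rho(1)] / [1 - phi_11 rho(1)] = [0.3264 - (0.0888)(0.0888)] / [1 - (0.0888)(0.0888)]
         = 0.31851456 / 0.99211456 = 0.321046.
  Update: phi_21 = phi_11 - phi_22 phi_11 = 0.0888 - (0.321046)(0.0888) = 0.060291.
Step k = 3:
  phi_33 = [rho(3) - phi_21 rho(2) - phi_22 rho(1)] / [1 - phi_21 rho(1) - phi_22 rho(2)]
    numerator   = 0.1959 - (0.060291)(0.3264) - (0.321046)(0.0888) = 0.14771209
    denominator = 1 - (0.060291)(0.0888) - (0.321046)(0.3264) = 0.88985669
  phi_33 = 0.14771209 / 0.88985669 = 0.166.
Therefore phi_{33} = 0.1660.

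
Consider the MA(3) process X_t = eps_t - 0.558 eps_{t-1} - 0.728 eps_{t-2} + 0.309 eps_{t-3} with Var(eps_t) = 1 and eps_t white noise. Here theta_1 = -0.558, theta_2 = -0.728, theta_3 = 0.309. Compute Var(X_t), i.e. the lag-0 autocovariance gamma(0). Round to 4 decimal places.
\gamma(0) = 1.9368

For an MA(q) process X_t = eps_t + sum_i theta_i eps_{t-i} with
Var(eps_t) = sigma^2, the variance is
  gamma(0) = sigma^2 * (1 + sum_i theta_i^2).
  sum_i theta_i^2 = (-0.558)^2 + (-0.728)^2 + (0.309)^2 = 0.311364 + 0.529984 + 0.095481 = 0.936829.
  gamma(0) = 1 * (1 + 0.936829) = 1 * 1.936829 = 1.936829, which rounds to 1.9368.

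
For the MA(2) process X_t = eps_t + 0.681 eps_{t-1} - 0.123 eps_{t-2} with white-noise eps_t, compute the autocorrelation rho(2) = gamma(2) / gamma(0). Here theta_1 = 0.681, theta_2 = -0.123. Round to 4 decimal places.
\rho(2) = -0.0832

For an MA(q) process with theta_0 = 1, the autocovariance is
  gamma(k) = sigma^2 * sum_{i=0..q-k} theta_i * theta_{i+k},
and rho(k) = gamma(k) / gamma(0). Sigma^2 cancels.
  numerator   = (1)*(-0.123) = -0.123.
  denominator = (1)^2 + (0.681)^2 + (-0.123)^2 = 1.47889.
  rho(2) = -0.123 / 1.47889 = -0.0832.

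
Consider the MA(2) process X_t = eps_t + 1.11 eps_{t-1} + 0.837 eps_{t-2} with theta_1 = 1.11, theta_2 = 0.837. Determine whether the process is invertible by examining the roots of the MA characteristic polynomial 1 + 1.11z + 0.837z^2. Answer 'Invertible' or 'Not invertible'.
\text{Invertible}

The MA(q) characteristic polynomial is P(z) = 1 + 1.11z + 0.837z^2.
Invertibility requires all roots to lie outside the unit circle, i.e. |z| > 1 for every root.
Set 1 + (1.11) z + (0.837) z^2 = 0, i.e. a z^2 + b z + c = 0 with a = 0.837, b = 1.11, c = 1.
Discriminant D = b^2 - 4ac = (1.11)^2 - 4*(0.837)*1 = 1.2321 - (3.348) = -2.1159.
D < 0, so the roots are the complex-conjugate pair z = (-b +/- i sqrt(-D)) / (2a) = -0.6631 +/- 0.8689i.
For a conjugate pair |z|^2 = z * conj(z) = (product of roots) = c/a = 1/(0.837) = 1.194743, so |z| = sqrt(1.194743) = 1.093 for both roots.
Moduli of all roots: 1.0930, 1.0930.
All moduli strictly greater than 1? Yes.
Verdict: Invertible.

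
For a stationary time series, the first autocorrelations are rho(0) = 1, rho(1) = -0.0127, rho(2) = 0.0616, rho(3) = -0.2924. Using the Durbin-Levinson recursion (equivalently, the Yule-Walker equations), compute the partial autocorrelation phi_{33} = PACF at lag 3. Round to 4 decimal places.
\phi_{33} = -0.2920

The PACF at lag k is phi_{kk}, the last component of the solution
to the Yule-Walker system G_k phi = r_k where
  (G_k)_{ij} = rho(|i - j|), (r_k)_i = rho(i), i,j = 1..k.
Equivalently, Durbin-Levinson gives phi_{kk} iteratively:
  phi_{11} = rho(1)
  phi_{kk} = [rho(k) - sum_{j=1..k-1} phi_{k-1,j} rho(k-j)]
            / [1 - sum_{j=1..k-1} phi_{k-1,j} rho(j)],
  phi_{k,j} = phi_{k-1,j} - phi_{kk} phi_{k-1,k-j},  j = 1..k-1.
Step k = 1:
  phi_11 = rho(1) = -0.0127.
Step k = 2:
  phi_22 = [rho(2) - phi_11 rho(1)] / [1 - phi_11 rho(1)] = [0.0616 - (-0.0127)(-0.0127)] / [1 - (-0.0127)(-0.0127)]
         = 0.06143871 / 0.99983871 = 0.061449.
  Update: phi_21 = phi_11 - phi_22 phi_11 = -0.0127 - (0.061449)(-0.0127) = -0.01192.
Step k = 3:
  phi_33 = [rho(3) - phi_21 rho(2) - phi_22 rho(1)] / [1 - phi_21 rho(1) - phi_22 rho(2)]
    numerator   = -0.2924 - (-0.01192)(0.0616) - (0.061449)(-0.0127) = -0.29088535
    denominator = 1 - (-0.01192)(-0.0127) - (0.061449)(0.0616) = 0.99606339
  phi_33 = -0.29088535 / 0.99606339 = -0.292.
Therefore phi_{33} = -0.2920.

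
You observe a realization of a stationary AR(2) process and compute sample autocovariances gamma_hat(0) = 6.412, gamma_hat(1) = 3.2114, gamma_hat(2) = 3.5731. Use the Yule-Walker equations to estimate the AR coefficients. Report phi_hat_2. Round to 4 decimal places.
\hat\phi_{2} = 0.4090

The Yule-Walker equations for an AR(p) process read, in matrix form,
  Gamma_p phi = r_p,   with   (Gamma_p)_{ij} = gamma(|i - j|),
                       (r_p)_i = gamma(i),   i,j = 1..p.
Substitute the sample gammas (Toeplitz matrix and right-hand side of size 2):
  Gamma_p = [[6.412, 3.2114], [3.2114, 6.412]]
  r_p     = [3.2114, 3.5731]
Written out:
  6.412 phi_1 + 3.2114 phi_2 = 3.2114
  3.2114 phi_1 + 6.412 phi_2 = 3.5731
Solve by Cramer's rule:
  det = gamma(0)^2 - gamma(1)^2 = (6.412)^2 - (3.2114)^2 = 41.113744 - 10.31308996 = 30.80065404
  phi_hat_1 = [gamma(1) gamma(0) - gamma(1) gamma(2)] / det = [(3.2114)(6.412) - (3.2114)(3.5731)] / 30.80065404 = 9.11684346 / 30.80065404 = 0.296
  phi_hat_2 = [gamma(0) gamma(2) - gamma(1)^2] / det = [(6.412)(3.5731) - (3.2114)^2] / 30.80065404 = 12.59762724 / 30.80065404 = 0.409
So phi_hat = [0.2960, 0.4090].
Therefore phi_hat_2 = 0.4090.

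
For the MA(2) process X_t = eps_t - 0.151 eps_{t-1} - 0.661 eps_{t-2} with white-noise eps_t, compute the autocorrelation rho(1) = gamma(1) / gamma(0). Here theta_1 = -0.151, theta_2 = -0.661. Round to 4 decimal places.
\rho(1) = -0.0351

For an MA(q) process with theta_0 = 1, the autocovariance is
  gamma(k) = sigma^2 * sum_{i=0..q-k} theta_i * theta_{i+k},
and rho(k) = gamma(k) / gamma(0). Sigma^2 cancels.
  numerator   = (1)*(-0.151) + (-0.151)*(-0.661) = -0.051189.
  denominator = (1)^2 + (-0.151)^2 + (-0.661)^2 = 1.459722.
  rho(1) = -0.051189 / 1.459722 = -0.0351.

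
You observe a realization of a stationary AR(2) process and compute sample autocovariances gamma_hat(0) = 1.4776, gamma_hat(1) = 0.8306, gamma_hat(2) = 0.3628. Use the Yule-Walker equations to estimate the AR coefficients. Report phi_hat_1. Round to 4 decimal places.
\hat\phi_{1} = 0.6200

The Yule-Walker equations for an AR(p) process read, in matrix form,
  Gamma_p phi = r_p,   with   (Gamma_p)_{ij} = gamma(|i - j|),
                       (r_p)_i = gamma(i),   i,j = 1..p.
Substitute the sample gammas (Toeplitz matrix and right-hand side of size 2):
  Gamma_p = [[1.4776, 0.8306], [0.8306, 1.4776]]
  r_p     = [0.8306, 0.3628]
Written out:
  1.4776 phi_1 + 0.8306 phi_2 = 0.8306
  0.8306 phi_1 + 1.4776 phi_2 = 0.3628
Solve by Cramer's rule:
  det = gamma(0)^2 - gamma(1)^2 = (1.4776)^2 - (0.8306)^2 = 2.18330176 - 0.68989636 = 1.4934054
  phi_hat_1 = [gamma(1) gamma(0) - gamma(1) gamma(2)] / det = [(0.8306)(1.4776) - (0.8306)(0.3628)] / 1.4934054 = 0.92595288 / 1.4934054 = 0.62
  phi_hat_2 = [gamma(0) gamma(2) - gamma(1)^2] / det = [(1.4776)(0.3628) - (0.8306)^2] / 1.4934054 = -0.15382308 / 1.4934054 = -0.103
So phi_hat = [0.6200, -0.1030].
Therefore phi_hat_1 = 0.6200.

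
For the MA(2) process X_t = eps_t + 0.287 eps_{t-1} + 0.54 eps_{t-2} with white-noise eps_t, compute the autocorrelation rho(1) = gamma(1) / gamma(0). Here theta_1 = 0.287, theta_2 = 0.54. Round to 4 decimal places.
\rho(1) = 0.3217

For an MA(q) process with theta_0 = 1, the autocovariance is
  gamma(k) = sigma^2 * sum_{i=0..q-k} theta_i * theta_{i+k},
and rho(k) = gamma(k) / gamma(0). Sigma^2 cancels.
  numerator   = (1)*(0.287) + (0.287)*(0.54) = 0.44198.
  denominator = (1)^2 + (0.287)^2 + (0.54)^2 = 1.373969.
  rho(1) = 0.44198 / 1.373969 = 0.3217.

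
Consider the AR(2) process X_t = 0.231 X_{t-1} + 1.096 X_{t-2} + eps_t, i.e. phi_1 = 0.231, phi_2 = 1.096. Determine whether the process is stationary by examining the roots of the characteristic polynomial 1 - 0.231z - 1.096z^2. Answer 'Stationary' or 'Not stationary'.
\text{Not stationary}

The AR(p) characteristic polynomial is P(z) = 1 - 0.231z - 1.096z^2.
Stationarity requires all roots to lie outside the unit circle, i.e. |z| > 1 for every root.
Set 1 + (-0.231) z + (-1.096) z^2 = 0, i.e. a z^2 + b z + c = 0 with a = -1.096, b = -0.231, c = 1.
Discriminant D = b^2 - 4ac = (-0.231)^2 - 4*(-1.096)*1 = 0.053361 - (-4.384) = 4.437361.
D >= 0, so the roots are real: z = (-b +/- sqrt(D)) / (2a) = (0.231 +/- 2.106504) / (-2.192).
  z_1 = (0.231 + 2.106504) / (-2.192) = -1.0664,   |z_1| = 1.0664.
  z_2 = (0.231 - 2.106504) / (-2.192) = 0.8556,   |z_2| = 0.8556.
Moduli of all roots: 1.0664, 0.8556.
All moduli strictly greater than 1? No.
Verdict: Not stationary.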